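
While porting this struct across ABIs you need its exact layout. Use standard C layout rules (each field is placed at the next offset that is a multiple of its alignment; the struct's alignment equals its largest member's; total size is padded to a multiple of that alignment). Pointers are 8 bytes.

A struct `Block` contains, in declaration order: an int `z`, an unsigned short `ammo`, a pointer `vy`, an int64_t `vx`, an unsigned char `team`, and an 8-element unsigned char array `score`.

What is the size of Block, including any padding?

@0: z [4B, align 4] → 4
@4: ammo [2B, align 2] → 6
+2 pad (align 8)
@8: vy [8B, align 8] → 16
@16: vx [8B, align 8] → 24
@24: team [1B, align 1] → 25
@25: score [8B, align 1] → 33
+7 tail pad (align 8)
size 40, align 8

40 bytes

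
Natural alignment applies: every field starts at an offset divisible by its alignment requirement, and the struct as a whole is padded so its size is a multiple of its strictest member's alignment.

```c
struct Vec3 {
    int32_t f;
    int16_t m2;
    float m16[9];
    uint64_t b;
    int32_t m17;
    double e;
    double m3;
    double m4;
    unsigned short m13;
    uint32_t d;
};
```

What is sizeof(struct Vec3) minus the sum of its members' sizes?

12

@0: f [4B, align 4] → 4
@4: m2 [2B, align 2] → 6
+2 pad (align 4)
@8: m16 [36B, align 4] → 44
+4 pad (align 8)
@48: b [8B, align 8] → 56
@56: m17 [4B, align 4] → 60
+4 pad (align 8)
@64: e [8B, align 8] → 72
@72: m3 [8B, align 8] → 80
@80: m4 [8B, align 8] → 88
@88: m13 [2B, align 2] → 90
+2 pad (align 4)
@92: d [4B, align 4] → 96
size 96, align 8
data bytes 84, size 96 → padding 12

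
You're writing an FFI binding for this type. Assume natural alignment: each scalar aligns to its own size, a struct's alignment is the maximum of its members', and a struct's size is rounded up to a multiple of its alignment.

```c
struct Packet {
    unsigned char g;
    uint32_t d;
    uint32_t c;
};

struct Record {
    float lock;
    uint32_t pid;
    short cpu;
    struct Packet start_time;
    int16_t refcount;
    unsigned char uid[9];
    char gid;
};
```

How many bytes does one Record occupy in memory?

Packet: g at 0 (size 1, align 1) → ends 1; pad 3 to align 4 for d; d at 4 (size 4, align 4) → ends 8; c at 8 (size 4, align 4) → ends 12; total 12 bytes, alignment 4
lock at 0 (size 4, align 4) → ends 4
pid at 4 (size 4, align 4) → ends 8
cpu at 8 (size 2, align 2) → ends 10
pad 2 to align 4 for start_time
start_time at 12 (size 12, align 4) → ends 24
refcount at 24 (size 2, align 2) → ends 26
uid at 26 (size 9, align 1) → ends 35
gid at 35 (size 1, align 1) → ends 36
total 36 bytes, alignment 4

36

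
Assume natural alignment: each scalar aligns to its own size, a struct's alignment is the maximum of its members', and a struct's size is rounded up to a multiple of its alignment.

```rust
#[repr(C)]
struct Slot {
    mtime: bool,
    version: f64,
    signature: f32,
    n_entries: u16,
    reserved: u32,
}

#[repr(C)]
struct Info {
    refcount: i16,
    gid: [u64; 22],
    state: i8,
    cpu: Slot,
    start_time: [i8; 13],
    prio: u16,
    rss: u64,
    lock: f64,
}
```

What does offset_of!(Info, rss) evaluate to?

Slot: mtime at 0 (size 1, align 1) → ends 1; pad 7 to align 8 for version; version at 8 (size 8, align 8) → ends 16; signature at 16 (size 4, align 4) → ends 20; n_entries at 20 (size 2, align 2) → ends 22; pad 2 to align 4 for reserved; reserved at 24 (size 4, align 4) → ends 28; tail pad 4 to reach multiple of 8; total 32 bytes, alignment 8
refcount at 0 (size 2, align 2) → ends 2
pad 6 to align 8 for gid
gid at 8 (size 176, align 8) → ends 184
state at 184 (size 1, align 1) → ends 185
pad 7 to align 8 for cpu
cpu at 192 (size 32, align 8) → ends 224
start_time at 224 (size 13, align 1) → ends 237
pad 1 to align 2 for prio
prio at 238 (size 2, align 2) → ends 240
rss at 240 (size 8, align 8) → ends 248

240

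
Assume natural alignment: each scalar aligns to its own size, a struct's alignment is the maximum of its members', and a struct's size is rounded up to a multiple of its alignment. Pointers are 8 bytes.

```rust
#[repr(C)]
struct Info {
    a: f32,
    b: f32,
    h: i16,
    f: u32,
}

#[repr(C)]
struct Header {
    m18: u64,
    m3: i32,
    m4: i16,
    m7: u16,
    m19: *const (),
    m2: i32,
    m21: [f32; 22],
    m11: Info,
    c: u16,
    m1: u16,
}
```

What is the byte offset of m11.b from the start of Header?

Info: 0..4  a  (4B, 4-aligned); 4..8  b  (4B, 4-aligned); 8..10  h  (2B, 2-aligned); 10..12  -- padding (2B); 12..16  f  (4B, 4-aligned); sizeof = 16, alignof = 4
0..8  m18  (8B, 8-aligned)
8..12  m3  (4B, 4-aligned)
12..14  m4  (2B, 2-aligned)
14..16  m7  (2B, 2-aligned)
16..24  m19  (8B, 8-aligned)
24..28  m2  (4B, 4-aligned)
28..116  m21  (88B, 4-aligned)
116..132  m11  (16B, 4-aligned)
within Info: b at 4
116 + 4 = 120

120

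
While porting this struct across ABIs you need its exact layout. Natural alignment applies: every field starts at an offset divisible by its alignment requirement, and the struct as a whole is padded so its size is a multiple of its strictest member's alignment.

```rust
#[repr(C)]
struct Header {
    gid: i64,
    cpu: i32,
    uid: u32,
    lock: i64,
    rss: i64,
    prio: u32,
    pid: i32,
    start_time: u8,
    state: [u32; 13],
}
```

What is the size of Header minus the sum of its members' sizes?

3

0..8  gid  (8B, 8-aligned)
8..12  cpu  (4B, 4-aligned)
12..16  uid  (4B, 4-aligned)
16..24  lock  (8B, 8-aligned)
24..32  rss  (8B, 8-aligned)
32..36  prio  (4B, 4-aligned)
36..40  pid  (4B, 4-aligned)
40..41  start_time  (1B, 1-aligned)
41..44  -- padding (3B)
44..96  state  (52B, 4-aligned)
sizeof = 96, alignof = 8
data bytes 93, size 96 → padding 3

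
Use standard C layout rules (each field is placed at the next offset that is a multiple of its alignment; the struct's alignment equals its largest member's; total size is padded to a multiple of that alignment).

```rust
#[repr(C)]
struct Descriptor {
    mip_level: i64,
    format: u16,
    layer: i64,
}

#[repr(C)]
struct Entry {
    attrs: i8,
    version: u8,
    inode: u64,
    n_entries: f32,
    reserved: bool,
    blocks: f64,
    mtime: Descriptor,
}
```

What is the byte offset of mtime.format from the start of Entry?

40

Descriptor: 0..8  mip_level  (8B, 8-aligned); 8..10  format  (2B, 2-aligned); 10..16  -- padding (6B); 16..24  layer  (8B, 8-aligned); sizeof = 24, alignof = 8
0..1  attrs  (1B, 1-aligned)
1..2  version  (1B, 1-aligned)
2..8  -- padding (6B)
8..16  inode  (8B, 8-aligned)
16..20  n_entries  (4B, 4-aligned)
20..21  reserved  (1B, 1-aligned)
21..24  -- padding (3B)
24..32  blocks  (8B, 8-aligned)
32..56  mtime  (24B, 8-aligned)
within Descriptor: format at 8
32 + 8 = 40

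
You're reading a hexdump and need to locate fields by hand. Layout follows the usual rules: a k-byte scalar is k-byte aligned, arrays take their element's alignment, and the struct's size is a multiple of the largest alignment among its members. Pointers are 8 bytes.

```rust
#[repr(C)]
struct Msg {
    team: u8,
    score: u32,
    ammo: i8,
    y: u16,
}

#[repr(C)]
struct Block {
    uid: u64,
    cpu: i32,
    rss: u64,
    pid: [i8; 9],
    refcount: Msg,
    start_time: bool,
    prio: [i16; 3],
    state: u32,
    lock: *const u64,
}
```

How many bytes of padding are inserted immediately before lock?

4

Msg: @0: team [1B, align 1] → 1; +3 pad (align 4); @4: score [4B, align 4] → 8; @8: ammo [1B, align 1] → 9; +1 pad (align 2); @10: y [2B, align 2] → 12; size 12, align 4
@0: uid [8B, align 8] → 8
@8: cpu [4B, align 4] → 12
+4 pad (align 8)
@16: rss [8B, align 8] → 24
@24: pid [9B, align 1] → 33
+3 pad (align 4)
@36: refcount [12B, align 4] → 48
@48: start_time [1B, align 1] → 49
+1 pad (align 2)
@50: prio [6B, align 2] → 56
@56: state [4B, align 4] → 60
+4 pad (align 8)
@64: lock [8B, align 8] → 72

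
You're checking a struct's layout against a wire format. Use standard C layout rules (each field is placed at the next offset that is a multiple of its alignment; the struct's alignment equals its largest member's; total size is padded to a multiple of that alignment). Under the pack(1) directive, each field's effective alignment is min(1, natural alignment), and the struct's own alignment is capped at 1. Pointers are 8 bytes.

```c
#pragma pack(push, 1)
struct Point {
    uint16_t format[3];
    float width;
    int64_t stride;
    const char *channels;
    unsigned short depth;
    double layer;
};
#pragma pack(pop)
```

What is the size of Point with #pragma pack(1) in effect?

36

format at 0 (size 6, align 1) → ends 6
width at 6 (size 4, align 1) → ends 10
stride at 10 (size 8, align 1) → ends 18
channels at 18 (size 8, align 1) → ends 26
depth at 26 (size 2, align 1) → ends 28
layer at 28 (size 8, align 1) → ends 36
total 36 bytes, alignment 1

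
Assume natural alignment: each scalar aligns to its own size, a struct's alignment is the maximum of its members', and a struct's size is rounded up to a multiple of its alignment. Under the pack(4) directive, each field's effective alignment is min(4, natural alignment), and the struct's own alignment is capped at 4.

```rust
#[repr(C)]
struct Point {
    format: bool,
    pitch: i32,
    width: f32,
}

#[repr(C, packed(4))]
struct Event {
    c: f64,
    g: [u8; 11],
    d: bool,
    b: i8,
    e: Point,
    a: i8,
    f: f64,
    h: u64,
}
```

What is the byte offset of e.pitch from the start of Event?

Point: format at 0 (size 1, align 1) → ends 1; pad 3 to align 4 for pitch; pitch at 4 (size 4, align 4) → ends 8; width at 8 (size 4, align 4) → ends 12; total 12 bytes, alignment 4
c at 0 (size 8, align 4) → ends 8
g at 8 (size 11, align 1) → ends 19
d at 19 (size 1, align 1) → ends 20
b at 20 (size 1, align 1) → ends 21
pad 3 to align 4 for e
e at 24 (size 12, align 4) → ends 36
within Point: pitch at 4
24 + 4 = 28

28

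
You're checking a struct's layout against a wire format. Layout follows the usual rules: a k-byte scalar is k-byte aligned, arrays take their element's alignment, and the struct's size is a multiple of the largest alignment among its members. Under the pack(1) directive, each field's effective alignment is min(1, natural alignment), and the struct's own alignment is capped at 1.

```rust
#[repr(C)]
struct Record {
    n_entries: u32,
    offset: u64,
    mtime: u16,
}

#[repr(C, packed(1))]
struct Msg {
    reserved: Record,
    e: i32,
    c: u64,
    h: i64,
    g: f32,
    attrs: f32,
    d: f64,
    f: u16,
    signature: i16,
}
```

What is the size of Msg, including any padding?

Record: n_entries at 0 (size 4, align 4) → ends 4; pad 4 to align 8 for offset; offset at 8 (size 8, align 8) → ends 16; mtime at 16 (size 2, align 2) → ends 18; tail pad 6 to reach multiple of 8; total 24 bytes, alignment 8
reserved at 0 (size 24, align 1) → ends 24
e at 24 (size 4, align 1) → ends 28
c at 28 (size 8, align 1) → ends 36
h at 36 (size 8, align 1) → ends 44
g at 44 (size 4, align 1) → ends 48
attrs at 48 (size 4, align 1) → ends 52
d at 52 (size 8, align 1) → ends 60
f at 60 (size 2, align 1) → ends 62
signature at 62 (size 2, align 1) → ends 64
total 64 bytes, alignment 1

64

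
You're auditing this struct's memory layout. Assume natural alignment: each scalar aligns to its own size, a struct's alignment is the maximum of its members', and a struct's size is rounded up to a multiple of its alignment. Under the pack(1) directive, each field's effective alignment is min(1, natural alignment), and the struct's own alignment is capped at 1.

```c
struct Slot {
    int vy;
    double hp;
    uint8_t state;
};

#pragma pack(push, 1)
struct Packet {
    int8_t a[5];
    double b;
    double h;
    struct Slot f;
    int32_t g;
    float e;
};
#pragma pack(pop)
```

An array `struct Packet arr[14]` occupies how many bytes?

742

Slot: vy at 0 (size 4, align 4) → ends 4; pad 4 to align 8 for hp; hp at 8 (size 8, align 8) → ends 16; state at 16 (size 1, align 1) → ends 17; tail pad 7 to reach multiple of 8; total 24 bytes, alignment 8
a at 0 (size 5, align 1) → ends 5
b at 5 (size 8, align 1) → ends 13
h at 13 (size 8, align 1) → ends 21
f at 21 (size 24, align 1) → ends 45
g at 45 (size 4, align 1) → ends 49
e at 49 (size 4, align 1) → ends 53
total 53 bytes, alignment 1
array of 14: 14 × 53 = 742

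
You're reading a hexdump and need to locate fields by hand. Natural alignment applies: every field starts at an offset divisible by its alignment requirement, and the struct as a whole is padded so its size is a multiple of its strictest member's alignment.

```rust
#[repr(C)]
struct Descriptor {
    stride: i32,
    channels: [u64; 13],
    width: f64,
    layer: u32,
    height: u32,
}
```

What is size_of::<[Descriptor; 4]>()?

stride at 0 (size 4, align 4) → ends 4
pad 4 to align 8 for channels
channels at 8 (size 104, align 8) → ends 112
width at 112 (size 8, align 8) → ends 120
layer at 120 (size 4, align 4) → ends 124
height at 124 (size 4, align 4) → ends 128
total 128 bytes, alignment 8
array of 4: 4 × 128 = 512

512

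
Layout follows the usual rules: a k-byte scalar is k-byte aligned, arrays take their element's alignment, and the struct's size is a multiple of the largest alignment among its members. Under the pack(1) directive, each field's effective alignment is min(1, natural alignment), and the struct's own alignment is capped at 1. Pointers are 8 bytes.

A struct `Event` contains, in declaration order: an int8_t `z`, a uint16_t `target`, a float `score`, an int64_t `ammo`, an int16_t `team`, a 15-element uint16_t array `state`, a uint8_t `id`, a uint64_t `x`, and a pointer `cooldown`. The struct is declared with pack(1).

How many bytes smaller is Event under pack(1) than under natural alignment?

natural layout:
  @0: z [1B, align 1] → 1
  +1 pad (align 2)
  @2: target [2B, align 2] → 4
  @4: score [4B, align 4] → 8
  @8: ammo [8B, align 8] → 16
  @16: team [2B, align 2] → 18
  @18: state [30B, align 2] → 48
  @48: id [1B, align 1] → 49
  +7 pad (align 8)
  @56: x [8B, align 8] → 64
  @64: cooldown [8B, align 8] → 72
  size 72, align 8
packed(1) layout:
  @0: z [1B, align 1] → 1
  @1: target [2B, align 1] → 3
  @3: score [4B, align 1] → 7
  @7: ammo [8B, align 1] → 15
  @15: team [2B, align 1] → 17
  @17: state [30B, align 1] → 47
  @47: id [1B, align 1] → 48
  @48: x [8B, align 1] → 56
  @56: cooldown [8B, align 1] → 64
  size 64, align 1
72 − 64 = 8

8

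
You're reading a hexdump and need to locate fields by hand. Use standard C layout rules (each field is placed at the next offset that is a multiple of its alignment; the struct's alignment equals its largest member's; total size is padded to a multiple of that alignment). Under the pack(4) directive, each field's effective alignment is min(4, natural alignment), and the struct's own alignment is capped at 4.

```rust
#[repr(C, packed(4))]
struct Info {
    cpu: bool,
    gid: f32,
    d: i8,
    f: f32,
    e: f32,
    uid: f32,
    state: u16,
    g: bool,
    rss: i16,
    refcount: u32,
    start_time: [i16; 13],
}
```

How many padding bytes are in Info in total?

@0: cpu [1B, align 1] → 1
+3 pad (align 4)
@4: gid [4B, align 4] → 8
@8: d [1B, align 1] → 9
+3 pad (align 4)
@12: f [4B, align 4] → 16
@16: e [4B, align 4] → 20
@20: uid [4B, align 4] → 24
@24: state [2B, align 2] → 26
@26: g [1B, align 1] → 27
+1 pad (align 2)
@28: rss [2B, align 2] → 30
+2 pad (align 4)
@32: refcount [4B, align 4] → 36
@36: start_time [26B, align 2] → 62
+2 tail pad (align 4)
size 64, align 4
data bytes 53, size 64 → padding 11

11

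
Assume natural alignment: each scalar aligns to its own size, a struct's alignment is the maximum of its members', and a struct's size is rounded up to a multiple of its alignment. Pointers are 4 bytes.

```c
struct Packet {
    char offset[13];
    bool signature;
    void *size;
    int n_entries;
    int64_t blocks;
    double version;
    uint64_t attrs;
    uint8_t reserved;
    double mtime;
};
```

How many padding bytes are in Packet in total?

9

offset at 0 (size 13, align 1) → ends 13
signature at 13 (size 1, align 1) → ends 14
pad 2 to align 4 for size
size at 16 (size 4, align 4) → ends 20
n_entries at 20 (size 4, align 4) → ends 24
blocks at 24 (size 8, align 8) → ends 32
version at 32 (size 8, align 8) → ends 40
attrs at 40 (size 8, align 8) → ends 48
reserved at 48 (size 1, align 1) → ends 49
pad 7 to align 8 for mtime
mtime at 56 (size 8, align 8) → ends 64
total 64 bytes, alignment 8
data bytes 55, size 64 → padding 9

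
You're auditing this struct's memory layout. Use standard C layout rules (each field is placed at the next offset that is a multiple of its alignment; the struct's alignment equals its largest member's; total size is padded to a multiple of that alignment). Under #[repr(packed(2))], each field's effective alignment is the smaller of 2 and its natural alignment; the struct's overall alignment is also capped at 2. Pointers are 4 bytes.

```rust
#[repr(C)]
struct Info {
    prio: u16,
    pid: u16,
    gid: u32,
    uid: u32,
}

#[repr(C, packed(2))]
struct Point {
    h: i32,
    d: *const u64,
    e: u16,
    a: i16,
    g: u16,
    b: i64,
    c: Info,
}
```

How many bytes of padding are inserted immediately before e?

0

Info: @0: prio [2B, align 2] → 2; @2: pid [2B, align 2] → 4; @4: gid [4B, align 4] → 8; @8: uid [4B, align 4] → 12; size 12, align 4
@0: h [4B, align 2] → 4
@4: d [4B, align 2] → 8
@8: e [2B, align 2] → 10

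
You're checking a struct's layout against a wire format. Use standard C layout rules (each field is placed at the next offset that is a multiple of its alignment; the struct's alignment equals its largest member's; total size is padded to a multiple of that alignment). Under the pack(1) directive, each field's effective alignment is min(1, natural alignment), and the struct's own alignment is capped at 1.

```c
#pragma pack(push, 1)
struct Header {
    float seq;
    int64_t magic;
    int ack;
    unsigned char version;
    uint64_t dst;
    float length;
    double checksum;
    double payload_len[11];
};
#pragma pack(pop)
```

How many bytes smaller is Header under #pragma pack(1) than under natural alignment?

11

natural layout:
  @0: seq [4B, align 4] → 4
  +4 pad (align 8)
  @8: magic [8B, align 8] → 16
  @16: ack [4B, align 4] → 20
  @20: version [1B, align 1] → 21
  +3 pad (align 8)
  @24: dst [8B, align 8] → 32
  @32: length [4B, align 4] → 36
  +4 pad (align 8)
  @40: checksum [8B, align 8] → 48
  @48: payload_len [88B, align 8] → 136
  size 136, align 8
packed(1) layout:
  @0: seq [4B, align 1] → 4
  @4: magic [8B, align 1] → 12
  @12: ack [4B, align 1] → 16
  @16: version [1B, align 1] → 17
  @17: dst [8B, align 1] → 25
  @25: length [4B, align 1] → 29
  @29: checksum [8B, align 1] → 37
  @37: payload_len [88B, align 1] → 125
  size 125, align 1
136 − 125 = 11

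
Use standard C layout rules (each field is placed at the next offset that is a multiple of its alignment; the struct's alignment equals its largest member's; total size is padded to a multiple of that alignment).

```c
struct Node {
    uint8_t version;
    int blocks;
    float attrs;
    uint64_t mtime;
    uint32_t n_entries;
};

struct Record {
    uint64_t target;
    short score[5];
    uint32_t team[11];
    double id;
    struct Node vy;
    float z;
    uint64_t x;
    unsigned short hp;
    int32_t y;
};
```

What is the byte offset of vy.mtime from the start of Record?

Node: version at 0 (size 1, align 1) → ends 1; pad 3 to align 4 for blocks; blocks at 4 (size 4, align 4) → ends 8; attrs at 8 (size 4, align 4) → ends 12; pad 4 to align 8 for mtime; mtime at 16 (size 8, align 8) → ends 24; n_entries at 24 (size 4, align 4) → ends 28; tail pad 4 to reach multiple of 8; total 32 bytes, alignment 8
target at 0 (size 8, align 8) → ends 8
score at 8 (size 10, align 2) → ends 18
pad 2 to align 4 for team
team at 20 (size 44, align 4) → ends 64
id at 64 (size 8, align 8) → ends 72
vy at 72 (size 32, align 8) → ends 104
within Node: mtime at 16
72 + 16 = 88

88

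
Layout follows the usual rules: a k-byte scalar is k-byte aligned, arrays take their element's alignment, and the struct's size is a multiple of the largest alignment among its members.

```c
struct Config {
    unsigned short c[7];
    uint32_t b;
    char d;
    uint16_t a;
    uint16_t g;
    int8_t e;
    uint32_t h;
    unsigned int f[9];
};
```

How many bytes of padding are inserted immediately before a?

1

c at 0 (size 14, align 2) → ends 14
pad 2 to align 4 for b
b at 16 (size 4, align 4) → ends 20
d at 20 (size 1, align 1) → ends 21
pad 1 to align 2 for a
a at 22 (size 2, align 2) → ends 24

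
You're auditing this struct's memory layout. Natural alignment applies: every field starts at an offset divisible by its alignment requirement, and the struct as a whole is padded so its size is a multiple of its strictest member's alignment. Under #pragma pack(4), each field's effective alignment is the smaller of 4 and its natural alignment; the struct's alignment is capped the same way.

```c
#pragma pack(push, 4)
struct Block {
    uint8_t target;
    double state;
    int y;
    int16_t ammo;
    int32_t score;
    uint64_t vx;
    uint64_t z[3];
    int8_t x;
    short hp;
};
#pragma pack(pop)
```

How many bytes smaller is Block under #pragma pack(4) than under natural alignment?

natural layout:
  0..1  target  (1B, 1-aligned)
  1..8  -- padding (7B)
  8..16  state  (8B, 8-aligned)
  16..20  y  (4B, 4-aligned)
  20..22  ammo  (2B, 2-aligned)
  22..24  -- padding (2B)
  24..28  score  (4B, 4-aligned)
  28..32  -- padding (4B)
  32..40  vx  (8B, 8-aligned)
  40..64  z  (24B, 8-aligned)
  64..65  x  (1B, 1-aligned)
  65..66  -- padding (1B)
  66..68  hp  (2B, 2-aligned)
  68..72  -- tail padding (4B)
  sizeof = 72, alignof = 8
packed(4) layout:
  0..1  target  (1B, 1-aligned)
  1..4  -- padding (3B)
  4..12  state  (8B, 4-aligned)
  12..16  y  (4B, 4-aligned)
  16..18  ammo  (2B, 2-aligned)
  18..20  -- padding (2B)
  20..24  score  (4B, 4-aligned)
  24..32  vx  (8B, 4-aligned)
  32..56  z  (24B, 4-aligned)
  56..57  x  (1B, 1-aligned)
  57..58  -- padding (1B)
  58..60  hp  (2B, 2-aligned)
  sizeof = 60, alignof = 4
72 − 60 = 12

12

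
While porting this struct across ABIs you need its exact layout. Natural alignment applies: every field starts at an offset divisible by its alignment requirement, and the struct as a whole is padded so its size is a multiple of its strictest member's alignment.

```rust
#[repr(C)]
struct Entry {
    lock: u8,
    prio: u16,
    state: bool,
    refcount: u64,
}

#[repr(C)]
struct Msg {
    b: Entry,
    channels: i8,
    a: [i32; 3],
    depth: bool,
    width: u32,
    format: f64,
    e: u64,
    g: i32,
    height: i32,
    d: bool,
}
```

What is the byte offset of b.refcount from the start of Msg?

Entry: lock at 0 (size 1, align 1) → ends 1; pad 1 to align 2 for prio; prio at 2 (size 2, align 2) → ends 4; state at 4 (size 1, align 1) → ends 5; pad 3 to align 8 for refcount; refcount at 8 (size 8, align 8) → ends 16; total 16 bytes, alignment 8
b at 0 (size 16, align 8) → ends 16
within Entry: refcount at 8
0 + 8 = 8

8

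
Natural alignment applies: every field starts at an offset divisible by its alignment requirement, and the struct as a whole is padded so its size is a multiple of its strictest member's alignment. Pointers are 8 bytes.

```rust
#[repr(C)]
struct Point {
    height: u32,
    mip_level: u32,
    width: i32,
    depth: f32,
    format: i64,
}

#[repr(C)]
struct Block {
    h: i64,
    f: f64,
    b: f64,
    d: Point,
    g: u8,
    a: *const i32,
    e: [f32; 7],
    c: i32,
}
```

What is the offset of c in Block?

92

Point: @0: height [4B, align 4] → 4; @4: mip_level [4B, align 4] → 8; @8: width [4B, align 4] → 12; @12: depth [4B, align 4] → 16; @16: format [8B, align 8] → 24; size 24, align 8
@0: h [8B, align 8] → 8
@8: f [8B, align 8] → 16
@16: b [8B, align 8] → 24
@24: d [24B, align 8] → 48
@48: g [1B, align 1] → 49
+7 pad (align 8)
@56: a [8B, align 8] → 64
@64: e [28B, align 4] → 92
@92: c [4B, align 4] → 96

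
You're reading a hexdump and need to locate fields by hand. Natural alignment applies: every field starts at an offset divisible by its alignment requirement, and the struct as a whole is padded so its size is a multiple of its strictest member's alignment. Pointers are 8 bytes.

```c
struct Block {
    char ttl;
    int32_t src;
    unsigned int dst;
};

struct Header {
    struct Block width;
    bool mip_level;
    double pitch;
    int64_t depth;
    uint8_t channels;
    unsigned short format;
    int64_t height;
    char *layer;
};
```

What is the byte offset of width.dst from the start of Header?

Block: ttl at 0 (size 1, align 1) → ends 1; pad 3 to align 4 for src; src at 4 (size 4, align 4) → ends 8; dst at 8 (size 4, align 4) → ends 12; total 12 bytes, alignment 4
width at 0 (size 12, align 4) → ends 12
within Block: dst at 8
0 + 8 = 8

8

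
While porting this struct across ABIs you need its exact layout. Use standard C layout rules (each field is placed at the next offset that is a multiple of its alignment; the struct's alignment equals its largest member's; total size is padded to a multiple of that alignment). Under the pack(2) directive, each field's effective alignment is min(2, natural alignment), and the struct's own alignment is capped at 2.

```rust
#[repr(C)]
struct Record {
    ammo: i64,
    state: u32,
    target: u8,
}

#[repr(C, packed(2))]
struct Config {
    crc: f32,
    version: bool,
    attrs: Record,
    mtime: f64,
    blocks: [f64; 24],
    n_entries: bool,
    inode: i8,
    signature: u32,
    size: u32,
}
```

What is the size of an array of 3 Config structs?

Record: @0: ammo [8B, align 8] → 8; @8: state [4B, align 4] → 12; @12: target [1B, align 1] → 13; +3 tail pad (align 8); size 16, align 8
@0: crc [4B, align 2] → 4
@4: version [1B, align 1] → 5
+1 pad (align 2)
@6: attrs [16B, align 2] → 22
@22: mtime [8B, align 2] → 30
@30: blocks [192B, align 2] → 222
@222: n_entries [1B, align 1] → 223
@223: inode [1B, align 1] → 224
@224: signature [4B, align 2] → 228
@228: size [4B, align 2] → 232
size 232, align 2
array of 3: 3 × 232 = 696

696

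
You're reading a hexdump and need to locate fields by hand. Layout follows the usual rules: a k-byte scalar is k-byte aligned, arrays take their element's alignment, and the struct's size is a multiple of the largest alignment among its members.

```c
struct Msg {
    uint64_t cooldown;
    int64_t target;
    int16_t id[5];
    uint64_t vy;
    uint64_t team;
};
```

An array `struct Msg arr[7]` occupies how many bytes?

336

cooldown at 0 (size 8, align 8) → ends 8
target at 8 (size 8, align 8) → ends 16
id at 16 (size 10, align 2) → ends 26
pad 6 to align 8 for vy
vy at 32 (size 8, align 8) → ends 40
team at 40 (size 8, align 8) → ends 48
total 48 bytes, alignment 8
array of 7: 7 × 48 = 336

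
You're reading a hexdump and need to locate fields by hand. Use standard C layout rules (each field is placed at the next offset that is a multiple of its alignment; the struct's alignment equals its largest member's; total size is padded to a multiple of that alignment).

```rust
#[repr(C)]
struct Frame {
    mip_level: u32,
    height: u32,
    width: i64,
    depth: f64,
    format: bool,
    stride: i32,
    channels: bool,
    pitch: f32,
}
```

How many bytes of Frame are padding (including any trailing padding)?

0..4  mip_level  (4B, 4-aligned)
4..8  height  (4B, 4-aligned)
8..16  width  (8B, 8-aligned)
16..24  depth  (8B, 8-aligned)
24..25  format  (1B, 1-aligned)
25..28  -- padding (3B)
28..32  stride  (4B, 4-aligned)
32..33  channels  (1B, 1-aligned)
33..36  -- padding (3B)
36..40  pitch  (4B, 4-aligned)
sizeof = 40, alignof = 8
data bytes 34, size 40 → padding 6

6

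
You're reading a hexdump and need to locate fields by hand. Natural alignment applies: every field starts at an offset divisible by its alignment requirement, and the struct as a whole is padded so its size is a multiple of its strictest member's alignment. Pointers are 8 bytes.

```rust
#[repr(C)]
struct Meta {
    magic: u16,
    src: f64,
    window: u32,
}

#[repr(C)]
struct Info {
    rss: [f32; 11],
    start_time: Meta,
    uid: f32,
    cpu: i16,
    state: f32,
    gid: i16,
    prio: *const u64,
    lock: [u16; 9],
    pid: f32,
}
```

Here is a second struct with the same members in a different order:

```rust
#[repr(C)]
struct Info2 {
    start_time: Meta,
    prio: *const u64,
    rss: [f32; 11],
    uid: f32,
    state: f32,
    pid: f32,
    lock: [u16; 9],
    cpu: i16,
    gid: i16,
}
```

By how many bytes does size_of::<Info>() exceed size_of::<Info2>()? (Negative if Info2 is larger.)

8

Meta: magic at 0 (size 2, align 2) → ends 2; pad 6 to align 8 for src; src at 8 (size 8, align 8) → ends 16; window at 16 (size 4, align 4) → ends 20; tail pad 4 to reach multiple of 8; total 24 bytes, alignment 8
rss at 0 (size 44, align 4) → ends 44
pad 4 to align 8 for start_time
start_time at 48 (size 24, align 8) → ends 72
uid at 72 (size 4, align 4) → ends 76
cpu at 76 (size 2, align 2) → ends 78
pad 2 to align 4 for state
state at 80 (size 4, align 4) → ends 84
gid at 84 (size 2, align 2) → ends 86
pad 2 to align 8 for prio
prio at 88 (size 8, align 8) → ends 96
lock at 96 (size 18, align 2) → ends 114
pad 2 to align 4 for pid
pid at 116 (size 4, align 4) → ends 120
total 120 bytes, alignment 8
— Info2 —
start_time at 0 (size 24, align 8) → ends 24
prio at 24 (size 8, align 8) → ends 32
rss at 32 (size 44, align 4) → ends 76
uid at 76 (size 4, align 4) → ends 80
state at 80 (size 4, align 4) → ends 84
pid at 84 (size 4, align 4) → ends 88
lock at 88 (size 18, align 2) → ends 106
cpu at 106 (size 2, align 2) → ends 108
gid at 108 (size 2, align 2) → ends 110
tail pad 2 to reach multiple of 8
total 112 bytes, alignment 8
120 − 112 = 8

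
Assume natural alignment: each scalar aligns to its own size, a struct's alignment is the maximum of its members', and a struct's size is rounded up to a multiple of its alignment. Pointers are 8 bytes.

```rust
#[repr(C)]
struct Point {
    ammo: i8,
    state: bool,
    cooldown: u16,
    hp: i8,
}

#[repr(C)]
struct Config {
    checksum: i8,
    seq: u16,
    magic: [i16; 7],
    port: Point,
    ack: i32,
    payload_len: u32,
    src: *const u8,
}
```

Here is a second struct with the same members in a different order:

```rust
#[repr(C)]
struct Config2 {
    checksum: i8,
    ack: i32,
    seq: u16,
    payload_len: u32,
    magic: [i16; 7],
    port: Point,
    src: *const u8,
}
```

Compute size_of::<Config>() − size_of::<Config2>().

Point: @0: ammo [1B, align 1] → 1; @1: state [1B, align 1] → 2; @2: cooldown [2B, align 2] → 4; @4: hp [1B, align 1] → 5; +1 tail pad (align 2); size 6, align 2
@0: checksum [1B, align 1] → 1
+1 pad (align 2)
@2: seq [2B, align 2] → 4
@4: magic [14B, align 2] → 18
@18: port [6B, align 2] → 24
@24: ack [4B, align 4] → 28
@28: payload_len [4B, align 4] → 32
@32: src [8B, align 8] → 40
size 40, align 8
— Config2 —
@0: checksum [1B, align 1] → 1
+3 pad (align 4)
@4: ack [4B, align 4] → 8
@8: seq [2B, align 2] → 10
+2 pad (align 4)
@12: payload_len [4B, align 4] → 16
@16: magic [14B, align 2] → 30
@30: port [6B, align 2] → 36
+4 pad (align 8)
@40: src [8B, align 8] → 48
size 48, align 8
40 − 48 = -8

-8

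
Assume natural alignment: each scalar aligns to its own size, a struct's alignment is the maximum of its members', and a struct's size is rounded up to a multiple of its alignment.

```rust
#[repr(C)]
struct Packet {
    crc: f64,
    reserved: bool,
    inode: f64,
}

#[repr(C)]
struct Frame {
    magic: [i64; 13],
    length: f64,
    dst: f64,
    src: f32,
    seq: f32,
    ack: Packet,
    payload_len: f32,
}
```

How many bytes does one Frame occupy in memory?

160 bytes

Packet: 0..8  crc  (8B, 8-aligned); 8..9  reserved  (1B, 1-aligned); 9..16  -- padding (7B); 16..24  inode  (8B, 8-aligned); sizeof = 24, alignof = 8
0..104  magic  (104B, 8-aligned)
104..112  length  (8B, 8-aligned)
112..120  dst  (8B, 8-aligned)
120..124  src  (4B, 4-aligned)
124..128  seq  (4B, 4-aligned)
128..152  ack  (24B, 8-aligned)
152..156  payload_len  (4B, 4-aligned)
156..160  -- tail padding (4B)
sizeof = 160, alignof = 8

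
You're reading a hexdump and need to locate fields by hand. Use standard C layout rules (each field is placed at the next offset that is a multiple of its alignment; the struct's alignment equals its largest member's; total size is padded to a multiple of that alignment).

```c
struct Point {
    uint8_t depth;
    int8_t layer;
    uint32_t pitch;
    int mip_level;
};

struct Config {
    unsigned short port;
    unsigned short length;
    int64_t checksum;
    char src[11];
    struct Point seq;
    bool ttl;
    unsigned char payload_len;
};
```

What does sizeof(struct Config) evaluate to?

48 bytes

Point: depth at 0 (size 1, align 1) → ends 1; layer at 1 (size 1, align 1) → ends 2; pad 2 to align 4 for pitch; pitch at 4 (size 4, align 4) → ends 8; mip_level at 8 (size 4, align 4) → ends 12; total 12 bytes, alignment 4
port at 0 (size 2, align 2) → ends 2
length at 2 (size 2, align 2) → ends 4
pad 4 to align 8 for checksum
checksum at 8 (size 8, align 8) → ends 16
src at 16 (size 11, align 1) → ends 27
pad 1 to align 4 for seq
seq at 28 (size 12, align 4) → ends 40
ttl at 40 (size 1, align 1) → ends 41
payload_len at 41 (size 1, align 1) → ends 42
tail pad 6 to reach multiple of 8
total 48 bytes, alignment 8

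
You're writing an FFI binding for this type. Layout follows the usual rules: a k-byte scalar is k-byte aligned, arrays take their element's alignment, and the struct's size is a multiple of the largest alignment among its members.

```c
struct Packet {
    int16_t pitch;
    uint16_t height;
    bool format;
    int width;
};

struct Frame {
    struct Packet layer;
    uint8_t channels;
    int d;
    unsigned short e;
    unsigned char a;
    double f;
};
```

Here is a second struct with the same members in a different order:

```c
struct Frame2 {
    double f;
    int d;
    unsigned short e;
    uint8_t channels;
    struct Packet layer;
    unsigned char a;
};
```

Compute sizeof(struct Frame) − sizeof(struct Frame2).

Packet: 0..2  pitch  (2B, 2-aligned); 2..4  height  (2B, 2-aligned); 4..5  format  (1B, 1-aligned); 5..8  -- padding (3B); 8..12  width  (4B, 4-aligned); sizeof = 12, alignof = 4
0..12  layer  (12B, 4-aligned)
12..13  channels  (1B, 1-aligned)
13..16  -- padding (3B)
16..20  d  (4B, 4-aligned)
20..22  e  (2B, 2-aligned)
22..23  a  (1B, 1-aligned)
23..24  -- padding (1B)
24..32  f  (8B, 8-aligned)
sizeof = 32, alignof = 8
— Frame2 —
0..8  f  (8B, 8-aligned)
8..12  d  (4B, 4-aligned)
12..14  e  (2B, 2-aligned)
14..15  channels  (1B, 1-aligned)
15..16  -- padding (1B)
16..28  layer  (12B, 4-aligned)
28..29  a  (1B, 1-aligned)
29..32  -- tail padding (3B)
sizeof = 32, alignof = 8
32 − 32 = 0

0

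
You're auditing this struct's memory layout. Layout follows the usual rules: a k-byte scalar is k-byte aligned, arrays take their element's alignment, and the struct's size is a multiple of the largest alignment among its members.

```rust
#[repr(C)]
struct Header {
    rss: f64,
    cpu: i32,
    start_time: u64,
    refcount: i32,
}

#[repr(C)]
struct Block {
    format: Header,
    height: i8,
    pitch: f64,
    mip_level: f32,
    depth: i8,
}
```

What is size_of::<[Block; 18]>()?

Header: rss at 0 (size 8, align 8) → ends 8; cpu at 8 (size 4, align 4) → ends 12; pad 4 to align 8 for start_time; start_time at 16 (size 8, align 8) → ends 24; refcount at 24 (size 4, align 4) → ends 28; tail pad 4 to reach multiple of 8; total 32 bytes, alignment 8
format at 0 (size 32, align 8) → ends 32
height at 32 (size 1, align 1) → ends 33
pad 7 to align 8 for pitch
pitch at 40 (size 8, align 8) → ends 48
mip_level at 48 (size 4, align 4) → ends 52
depth at 52 (size 1, align 1) → ends 53
tail pad 3 to reach multiple of 8
total 56 bytes, alignment 8
array of 18: 18 × 56 = 1008

1008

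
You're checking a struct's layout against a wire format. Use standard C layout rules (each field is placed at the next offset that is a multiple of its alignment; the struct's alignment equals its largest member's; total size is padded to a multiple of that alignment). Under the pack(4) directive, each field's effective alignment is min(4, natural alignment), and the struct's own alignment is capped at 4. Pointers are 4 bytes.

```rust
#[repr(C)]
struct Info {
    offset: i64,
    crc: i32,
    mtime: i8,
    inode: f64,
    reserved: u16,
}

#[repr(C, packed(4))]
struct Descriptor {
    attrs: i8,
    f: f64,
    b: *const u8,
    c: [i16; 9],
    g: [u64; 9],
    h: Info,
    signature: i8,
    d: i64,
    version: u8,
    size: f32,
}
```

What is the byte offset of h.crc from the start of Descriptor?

Info: 0..8  offset  (8B, 8-aligned); 8..12  crc  (4B, 4-aligned); 12..13  mtime  (1B, 1-aligned); 13..16  -- padding (3B); 16..24  inode  (8B, 8-aligned); 24..26  reserved  (2B, 2-aligned); 26..32  -- tail padding (6B); sizeof = 32, alignof = 8
0..1  attrs  (1B, 1-aligned)
1..4  -- padding (3B)
4..12  f  (8B, 4-aligned)
12..16  b  (4B, 4-aligned)
16..34  c  (18B, 2-aligned)
34..36  -- padding (2B)
36..108  g  (72B, 4-aligned)
108..140  h  (32B, 4-aligned)
within Info: crc at 8
108 + 8 = 116

116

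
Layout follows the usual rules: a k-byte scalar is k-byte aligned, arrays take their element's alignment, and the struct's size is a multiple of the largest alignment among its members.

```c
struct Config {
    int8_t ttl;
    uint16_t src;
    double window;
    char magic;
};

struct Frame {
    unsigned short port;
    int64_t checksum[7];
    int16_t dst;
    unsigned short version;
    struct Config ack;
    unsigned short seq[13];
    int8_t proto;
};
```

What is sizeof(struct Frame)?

128 bytes

Config: ttl at 0 (size 1, align 1) → ends 1; pad 1 to align 2 for src; src at 2 (size 2, align 2) → ends 4; pad 4 to align 8 for window; window at 8 (size 8, align 8) → ends 16; magic at 16 (size 1, align 1) → ends 17; tail pad 7 to reach multiple of 8; total 24 bytes, alignment 8
port at 0 (size 2, align 2) → ends 2
pad 6 to align 8 for checksum
checksum at 8 (size 56, align 8) → ends 64
dst at 64 (size 2, align 2) → ends 66
version at 66 (size 2, align 2) → ends 68
pad 4 to align 8 for ack
ack at 72 (size 24, align 8) → ends 96
seq at 96 (size 26, align 2) → ends 122
proto at 122 (size 1, align 1) → ends 123
tail pad 5 to reach multiple of 8
total 128 bytes, alignment 8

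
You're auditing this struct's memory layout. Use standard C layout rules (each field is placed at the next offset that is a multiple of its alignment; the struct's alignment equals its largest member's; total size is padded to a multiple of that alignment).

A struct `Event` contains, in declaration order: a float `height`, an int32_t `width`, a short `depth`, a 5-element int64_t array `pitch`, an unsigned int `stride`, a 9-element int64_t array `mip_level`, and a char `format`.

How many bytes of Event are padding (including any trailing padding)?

17

0..4  height  (4B, 4-aligned)
4..8  width  (4B, 4-aligned)
8..10  depth  (2B, 2-aligned)
10..16  -- padding (6B)
16..56  pitch  (40B, 8-aligned)
56..60  stride  (4B, 4-aligned)
60..64  -- padding (4B)
64..136  mip_level  (72B, 8-aligned)
136..137  format  (1B, 1-aligned)
137..144  -- tail padding (7B)
sizeof = 144, alignof = 8
data bytes 127, size 144 → padding 17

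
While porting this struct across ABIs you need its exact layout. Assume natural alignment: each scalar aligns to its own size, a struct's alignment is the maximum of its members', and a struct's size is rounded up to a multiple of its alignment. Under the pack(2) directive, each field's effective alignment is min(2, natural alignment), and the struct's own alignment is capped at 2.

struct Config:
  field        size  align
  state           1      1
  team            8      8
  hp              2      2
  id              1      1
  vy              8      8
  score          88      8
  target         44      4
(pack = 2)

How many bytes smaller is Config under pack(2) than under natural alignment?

14

natural layout:
  @0: state [1B, align 1] → 1
  +7 pad (align 8)
  @8: team [8B, align 8] → 16
  @16: hp [2B, align 2] → 18
  @18: id [1B, align 1] → 19
  +5 pad (align 8)
  @24: vy [8B, align 8] → 32
  @32: score [88B, align 8] → 120
  @120: target [44B, align 4] → 164
  +4 tail pad (align 8)
  size 168, align 8
packed(2) layout:
  @0: state [1B, align 1] → 1
  +1 pad (align 2)
  @2: team [8B, align 2] → 10
  @10: hp [2B, align 2] → 12
  @12: id [1B, align 1] → 13
  +1 pad (align 2)
  @14: vy [8B, align 2] → 22
  @22: score [88B, align 2] → 110
  @110: target [44B, align 2] → 154
  size 154, align 2
168 − 154 = 14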